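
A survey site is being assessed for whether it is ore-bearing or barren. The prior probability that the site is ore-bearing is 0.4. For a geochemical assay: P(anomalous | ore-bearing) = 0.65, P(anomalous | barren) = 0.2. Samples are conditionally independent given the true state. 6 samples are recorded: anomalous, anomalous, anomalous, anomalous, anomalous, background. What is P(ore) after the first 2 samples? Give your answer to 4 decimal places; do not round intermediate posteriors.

After 'anomalous': P(ore) = 0.65·0.4000 / (0.65·0.4000 + 0.2·0.6000) ≈ 0.6842
After 'anomalous': P(ore) = 0.65·0.6842 / (0.65·0.6842 + 0.2·0.3158) ≈ 0.8756

0.8756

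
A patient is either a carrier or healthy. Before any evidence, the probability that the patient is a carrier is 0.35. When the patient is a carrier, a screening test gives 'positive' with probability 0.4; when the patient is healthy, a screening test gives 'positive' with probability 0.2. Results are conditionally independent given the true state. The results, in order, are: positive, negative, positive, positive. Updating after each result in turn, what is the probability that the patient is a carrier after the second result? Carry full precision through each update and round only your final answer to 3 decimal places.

Each posterior becomes the prior for the next update.
After 'positive': P(carrier) = 0.4·0.3500 / (0.4·0.3500 + 0.2·0.6500) ≈ 0.5185
After 'negative': P(carrier) = 0.6·0.5185 / (0.6·0.5185 + 0.8·0.4815) ≈ 0.4468

0.447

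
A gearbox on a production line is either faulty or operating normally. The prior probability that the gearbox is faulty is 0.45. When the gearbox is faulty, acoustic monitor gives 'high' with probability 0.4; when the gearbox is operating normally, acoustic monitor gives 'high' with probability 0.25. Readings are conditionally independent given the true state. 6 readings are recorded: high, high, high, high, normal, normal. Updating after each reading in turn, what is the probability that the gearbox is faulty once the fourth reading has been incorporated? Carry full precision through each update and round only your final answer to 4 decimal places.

After 'high': P(faulty) = 0.4·0.4500 / (0.4·0.4500 + 0.25·0.5500) ≈ 0.5669
After 'high': P(faulty) = 0.4·0.5669 / (0.4·0.5669 + 0.25·0.4331) ≈ 0.6769
After 'high': P(faulty) = 0.4·0.6769 / (0.4·0.6769 + 0.25·0.3231) ≈ 0.7702
After 'high': P(faulty) = 0.4·0.7702 / (0.4·0.7702 + 0.25·0.2298) ≈ 0.8428

0.8428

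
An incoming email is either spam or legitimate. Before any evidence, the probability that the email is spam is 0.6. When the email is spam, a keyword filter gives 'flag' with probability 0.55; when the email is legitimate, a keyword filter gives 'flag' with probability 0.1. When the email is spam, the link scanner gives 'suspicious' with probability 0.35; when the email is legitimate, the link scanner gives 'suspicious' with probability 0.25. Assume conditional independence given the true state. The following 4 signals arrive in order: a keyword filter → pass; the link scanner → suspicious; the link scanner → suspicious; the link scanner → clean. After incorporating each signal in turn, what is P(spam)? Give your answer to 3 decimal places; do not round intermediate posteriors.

Apply Bayes' rule sequentially, carrying P(spam) forward.
After a keyword filter='pass': P(spam) = 0.45·0.6000 / (0.45·0.6000 + 0.9·0.4000) ≈ 0.4286
After the link scanner='suspicious': P(spam) = 0.35·0.4286 / (0.35·0.4286 + 0.25·0.5714) ≈ 0.5122
After the link scanner='suspicious': P(spam) = 0.35·0.5122 / (0.35·0.5122 + 0.25·0.4878) ≈ 0.5951
After the link scanner='clean': P(spam) = 0.65·0.5951 / (0.65·0.5951 + 0.75·0.4049) ≈ 0.5602

0.560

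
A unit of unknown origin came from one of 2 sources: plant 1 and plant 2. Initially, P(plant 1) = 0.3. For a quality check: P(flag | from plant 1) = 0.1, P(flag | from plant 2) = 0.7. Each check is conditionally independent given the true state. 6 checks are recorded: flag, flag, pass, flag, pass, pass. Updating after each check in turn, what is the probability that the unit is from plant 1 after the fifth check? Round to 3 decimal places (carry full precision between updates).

0.011

Apply Bayes' rule sequentially, carrying P(plant 1) forward.
After 'flag': P(plant 1) = 0.1·0.3000 / (0.1·0.3000 + 0.7·0.7000) ≈ 0.0577
After 'flag': P(plant 1) = 0.1·0.0577 / (0.1·0.0577 + 0.7·0.9423) ≈ 0.0087
After 'pass': P(plant 1) = 0.9·0.0087 / (0.9·0.0087 + 0.3·0.9913) ≈ 0.0256
After 'flag': P(plant 1) = 0.1·0.0256 / (0.1·0.0256 + 0.7·0.9744) ≈ 0.0037
After 'pass': P(plant 1) = 0.9·0.0037 / (0.9·0.0037 + 0.3·0.9963) ≈ 0.0111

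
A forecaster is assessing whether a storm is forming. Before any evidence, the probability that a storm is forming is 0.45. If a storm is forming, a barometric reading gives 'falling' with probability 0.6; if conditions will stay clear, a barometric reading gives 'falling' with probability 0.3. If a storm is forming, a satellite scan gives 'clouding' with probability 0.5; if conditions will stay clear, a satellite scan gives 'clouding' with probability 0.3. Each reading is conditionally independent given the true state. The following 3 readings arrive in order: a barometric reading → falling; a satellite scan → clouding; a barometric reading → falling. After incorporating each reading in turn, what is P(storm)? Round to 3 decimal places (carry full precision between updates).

0.845

After a barometric reading='falling': P(storm) = 0.6·0.4500 / (0.6·0.4500 + 0.3·0.5500) ≈ 0.6207
After a satellite scan='clouding': P(storm) = 0.5·0.6207 / (0.5·0.6207 + 0.3·0.3793) ≈ 0.7317
After a barometric reading='falling': P(storm) = 0.6·0.7317 / (0.6·0.7317 + 0.3·0.2683) ≈ 0.8451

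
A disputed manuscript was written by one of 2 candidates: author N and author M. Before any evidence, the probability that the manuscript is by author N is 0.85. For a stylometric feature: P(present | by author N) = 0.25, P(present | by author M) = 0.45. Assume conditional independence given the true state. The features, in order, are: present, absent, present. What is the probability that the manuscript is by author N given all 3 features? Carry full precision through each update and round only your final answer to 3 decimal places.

After 'present': P(author N) = 0.25·0.8500 / (0.25·0.8500 + 0.45·0.1500) ≈ 0.7589
After 'absent': P(author N) = 0.75·0.7589 / (0.75·0.7589 + 0.55·0.2411) ≈ 0.8111
After 'present': P(author N) = 0.25·0.8111 / (0.25·0.8111 + 0.45·0.1889) ≈ 0.7046

0.705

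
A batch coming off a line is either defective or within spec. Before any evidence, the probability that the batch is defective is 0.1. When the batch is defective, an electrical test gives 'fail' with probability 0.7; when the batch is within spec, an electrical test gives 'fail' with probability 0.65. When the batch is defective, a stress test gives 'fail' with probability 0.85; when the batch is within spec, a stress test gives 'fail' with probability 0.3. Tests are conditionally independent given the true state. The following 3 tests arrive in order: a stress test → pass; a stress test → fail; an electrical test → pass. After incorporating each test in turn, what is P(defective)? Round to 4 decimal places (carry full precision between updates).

0.0547

After a stress test='pass': P(defective) = 0.15·0.1000 / (0.15·0.1000 + 0.7·0.9000) ≈ 0.0233
After a stress test='fail': P(defective) = 0.85·0.0233 / (0.85·0.0233 + 0.3·0.9767) ≈ 0.0632
After an electrical test='pass': P(defective) = 0.3·0.0632 / (0.3·0.0632 + 0.35·0.9368) ≈ 0.0547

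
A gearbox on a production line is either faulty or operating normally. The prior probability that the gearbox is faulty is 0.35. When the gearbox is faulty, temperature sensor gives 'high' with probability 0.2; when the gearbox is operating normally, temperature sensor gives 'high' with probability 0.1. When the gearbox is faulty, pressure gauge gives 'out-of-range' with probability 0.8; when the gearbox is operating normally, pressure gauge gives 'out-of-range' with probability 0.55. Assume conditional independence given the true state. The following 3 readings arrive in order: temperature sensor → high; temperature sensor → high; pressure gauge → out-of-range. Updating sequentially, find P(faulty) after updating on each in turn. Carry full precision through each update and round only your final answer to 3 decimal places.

After temperature sensor='high': P(faulty) = 0.2·0.3500 / (0.2·0.3500 + 0.1·0.6500) ≈ 0.5185
After temperature sensor='high': P(faulty) = 0.2·0.5185 / (0.2·0.5185 + 0.1·0.4815) ≈ 0.6829
After pressure gauge='out-of-range': P(faulty) = 0.8·0.6829 / (0.8·0.6829 + 0.55·0.3171) ≈ 0.7580

0.758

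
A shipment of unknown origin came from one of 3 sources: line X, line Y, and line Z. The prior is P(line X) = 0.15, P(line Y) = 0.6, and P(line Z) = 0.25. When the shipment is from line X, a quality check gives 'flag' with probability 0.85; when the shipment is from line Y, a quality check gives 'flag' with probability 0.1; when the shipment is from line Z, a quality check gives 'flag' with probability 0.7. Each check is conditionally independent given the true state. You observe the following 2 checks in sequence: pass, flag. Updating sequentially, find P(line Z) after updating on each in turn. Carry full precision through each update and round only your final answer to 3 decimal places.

Apply Bayes' rule sequentially, carrying P(line Z) forward.
After 'pass': normaliser = 0.15·0.1500 + 0.9·0.6000 + 0.3·0.2500; P(line X) ≈ 0.0353, P(line Y) ≈ 0.8471, P(line Z) ≈ 0.1176
After 'flag': normaliser = 0.85·0.0353 + 0.1·0.8471 + 0.7·0.1176; P(line X) ≈ 0.1522, P(line Y) ≈ 0.4299, P(line Z) ≈ 0.4179

0.418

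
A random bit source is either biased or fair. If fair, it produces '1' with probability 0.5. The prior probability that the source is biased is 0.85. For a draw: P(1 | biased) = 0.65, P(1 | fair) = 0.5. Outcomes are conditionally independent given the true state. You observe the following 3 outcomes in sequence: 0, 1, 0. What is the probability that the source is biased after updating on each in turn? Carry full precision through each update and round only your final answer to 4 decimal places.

Each posterior becomes the prior for the next update.
After '0': P(biased) = 0.35·0.8500 / (0.35·0.8500 + 0.5·0.1500) ≈ 0.7987
After '1': P(biased) = 0.65·0.7987 / (0.65·0.7987 + 0.5·0.2013) ≈ 0.8376
After '0': P(biased) = 0.35·0.8376 / (0.35·0.8376 + 0.5·0.1624) ≈ 0.7831

0.7831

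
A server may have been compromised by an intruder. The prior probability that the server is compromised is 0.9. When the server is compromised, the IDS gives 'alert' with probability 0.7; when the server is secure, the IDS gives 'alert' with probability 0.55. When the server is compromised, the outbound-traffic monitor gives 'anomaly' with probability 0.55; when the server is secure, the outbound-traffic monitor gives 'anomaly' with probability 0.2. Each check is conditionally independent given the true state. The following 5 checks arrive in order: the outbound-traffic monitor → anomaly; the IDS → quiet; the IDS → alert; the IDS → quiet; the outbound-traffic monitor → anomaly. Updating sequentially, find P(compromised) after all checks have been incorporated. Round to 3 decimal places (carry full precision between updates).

0.975

After the outbound-traffic monitor='anomaly': P(compromised) = 0.55·0.9000 / (0.55·0.9000 + 0.2·0.1000) ≈ 0.9612
After the IDS='quiet': P(compromised) = 0.3·0.9612 / (0.3·0.9612 + 0.45·0.0388) ≈ 0.9429
After the IDS='alert': P(compromised) = 0.7·0.9429 / (0.7·0.9429 + 0.55·0.0571) ≈ 0.9545
After the IDS='quiet': P(compromised) = 0.3·0.9545 / (0.3·0.9545 + 0.45·0.0455) ≈ 0.9333
After the outbound-traffic monitor='anomaly': P(compromised) = 0.55·0.9333 / (0.55·0.9333 + 0.2·0.0667) ≈ 0.9747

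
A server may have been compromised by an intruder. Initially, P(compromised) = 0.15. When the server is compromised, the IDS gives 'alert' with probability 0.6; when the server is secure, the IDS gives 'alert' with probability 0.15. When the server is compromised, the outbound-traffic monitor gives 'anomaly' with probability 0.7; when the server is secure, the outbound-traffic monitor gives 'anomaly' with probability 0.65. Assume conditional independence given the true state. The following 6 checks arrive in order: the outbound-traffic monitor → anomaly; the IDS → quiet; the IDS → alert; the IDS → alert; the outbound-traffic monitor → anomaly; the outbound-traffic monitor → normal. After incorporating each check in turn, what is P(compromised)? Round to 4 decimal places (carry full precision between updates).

0.5691

After the outbound-traffic monitor='anomaly': P(compromised) = 0.7·0.1500 / (0.7·0.1500 + 0.65·0.8500) ≈ 0.1597
After the IDS='quiet': P(compromised) = 0.4·0.1597 / (0.4·0.1597 + 0.85·0.8403) ≈ 0.0821
After the IDS='alert': P(compromised) = 0.6·0.0821 / (0.6·0.0821 + 0.15·0.9179) ≈ 0.2635
After the IDS='alert': P(compromised) = 0.6·0.2635 / (0.6·0.2635 + 0.15·0.7365) ≈ 0.5886
After the outbound-traffic monitor='anomaly': P(compromised) = 0.7·0.5886 / (0.7·0.5886 + 0.65·0.4114) ≈ 0.6065
After the outbound-traffic monitor='normal': P(compromised) = 0.3·0.6065 / (0.3·0.6065 + 0.35·0.3935) ≈ 0.5691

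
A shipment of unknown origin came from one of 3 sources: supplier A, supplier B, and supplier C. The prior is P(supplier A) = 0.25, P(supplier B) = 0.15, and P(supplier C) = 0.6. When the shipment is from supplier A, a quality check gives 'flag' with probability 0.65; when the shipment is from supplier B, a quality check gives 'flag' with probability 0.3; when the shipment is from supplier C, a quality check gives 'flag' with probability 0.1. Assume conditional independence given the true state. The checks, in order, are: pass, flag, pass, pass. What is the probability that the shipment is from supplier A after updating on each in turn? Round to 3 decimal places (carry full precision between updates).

After 'pass': normaliser = 0.35·0.2500 + 0.7·0.1500 + 0.9·0.6000; P(supplier A) ≈ 0.1195, P(supplier B) ≈ 0.1433, P(supplier C) ≈ 0.7372
After 'flag': normaliser = 0.65·0.1195 + 0.3·0.1433 + 0.1·0.7372; P(supplier A) ≈ 0.3995, P(supplier B) ≈ 0.2212, P(supplier C) ≈ 0.3793
After 'pass': normaliser = 0.35·0.3995 + 0.7·0.2212 + 0.9·0.3793; P(supplier A) ≈ 0.2198, P(supplier B) ≈ 0.2435, P(supplier C) ≈ 0.5367
After 'pass': normaliser = 0.35·0.2198 + 0.7·0.2435 + 0.9·0.5367; P(supplier A) ≈ 0.1053, P(supplier B) ≈ 0.2334, P(supplier C) ≈ 0.6613

0.105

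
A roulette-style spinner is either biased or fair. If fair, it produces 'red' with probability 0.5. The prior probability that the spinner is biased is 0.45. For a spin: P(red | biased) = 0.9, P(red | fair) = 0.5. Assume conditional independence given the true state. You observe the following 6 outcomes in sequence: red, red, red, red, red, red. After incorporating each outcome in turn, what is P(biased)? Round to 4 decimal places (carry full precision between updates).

After 'red': P(biased) = 0.9·0.4500 / (0.9·0.4500 + 0.5·0.5500) ≈ 0.5956
After 'red': P(biased) = 0.9·0.5956 / (0.9·0.5956 + 0.5·0.4044) ≈ 0.7261
After 'red': P(biased) = 0.9·0.7261 / (0.9·0.7261 + 0.5·0.2739) ≈ 0.8267
After 'red': P(biased) = 0.9·0.8267 / (0.9·0.8267 + 0.5·0.1733) ≈ 0.8957
After 'red': P(biased) = 0.9·0.8957 / (0.9·0.8957 + 0.5·0.1043) ≈ 0.9392
After 'red': P(biased) = 0.9·0.9392 / (0.9·0.9392 + 0.5·0.0608) ≈ 0.9653

0.9653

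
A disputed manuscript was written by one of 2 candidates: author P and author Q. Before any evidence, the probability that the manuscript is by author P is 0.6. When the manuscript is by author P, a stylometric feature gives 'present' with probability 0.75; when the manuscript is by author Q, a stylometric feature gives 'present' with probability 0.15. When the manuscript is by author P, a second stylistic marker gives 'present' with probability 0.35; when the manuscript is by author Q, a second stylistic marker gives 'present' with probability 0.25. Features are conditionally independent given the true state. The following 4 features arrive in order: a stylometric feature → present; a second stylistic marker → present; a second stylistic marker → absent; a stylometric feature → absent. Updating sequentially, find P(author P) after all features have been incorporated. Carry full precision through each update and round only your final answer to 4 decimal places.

After a stylometric feature='present': P(author P) = 0.75·0.6000 / (0.75·0.6000 + 0.15·0.4000) ≈ 0.8824
After a second stylistic marker='present': P(author P) = 0.35·0.8824 / (0.35·0.8824 + 0.25·0.1176) ≈ 0.9130
After a second stylistic marker='absent': P(author P) = 0.65·0.9130 / (0.65·0.9130 + 0.75·0.0870) ≈ 0.9010
After a stylometric feature='absent': P(author P) = 0.25·0.9010 / (0.25·0.9010 + 0.85·0.0990) ≈ 0.7280

0.7280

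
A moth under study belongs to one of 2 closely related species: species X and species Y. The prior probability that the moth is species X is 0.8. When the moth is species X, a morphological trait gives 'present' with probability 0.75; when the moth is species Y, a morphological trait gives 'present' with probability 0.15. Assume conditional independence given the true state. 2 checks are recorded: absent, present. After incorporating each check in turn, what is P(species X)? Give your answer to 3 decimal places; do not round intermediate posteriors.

Apply Bayes' rule sequentially, carrying P(species X) forward.
After 'absent': P(species X) = 0.25·0.8000 / (0.25·0.8000 + 0.85·0.2000) ≈ 0.5405
After 'present': P(species X) = 0.75·0.5405 / (0.75·0.5405 + 0.15·0.4595) ≈ 0.8547

0.855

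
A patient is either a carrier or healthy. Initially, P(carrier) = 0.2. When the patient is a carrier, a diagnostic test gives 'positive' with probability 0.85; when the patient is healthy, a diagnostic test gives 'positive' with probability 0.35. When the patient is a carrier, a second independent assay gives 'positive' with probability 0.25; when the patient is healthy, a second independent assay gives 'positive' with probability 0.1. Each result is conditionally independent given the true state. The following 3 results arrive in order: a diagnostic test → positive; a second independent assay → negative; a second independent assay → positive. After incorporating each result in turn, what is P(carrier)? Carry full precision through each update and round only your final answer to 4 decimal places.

After a diagnostic test='positive': P(carrier) = 0.85·0.2000 / (0.85·0.2000 + 0.35·0.8000) ≈ 0.3778
After a second independent assay='negative': P(carrier) = 0.75·0.3778 / (0.75·0.3778 + 0.9·0.6222) ≈ 0.3360
After a second independent assay='positive': P(carrier) = 0.25·0.3360 / (0.25·0.3360 + 0.1·0.6640) ≈ 0.5585

0.5585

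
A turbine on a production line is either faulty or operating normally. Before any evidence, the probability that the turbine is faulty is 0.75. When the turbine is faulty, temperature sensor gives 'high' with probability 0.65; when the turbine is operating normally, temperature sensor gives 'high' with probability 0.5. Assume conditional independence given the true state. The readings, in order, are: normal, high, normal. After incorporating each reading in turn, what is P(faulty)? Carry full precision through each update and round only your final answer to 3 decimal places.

After 'normal': P(faulty) = 0.35·0.7500 / (0.35·0.7500 + 0.5·0.2500) ≈ 0.6774
After 'high': P(faulty) = 0.65·0.6774 / (0.65·0.6774 + 0.5·0.3226) ≈ 0.7319
After 'normal': P(faulty) = 0.35·0.7319 / (0.35·0.7319 + 0.5·0.2681) ≈ 0.6565

0.656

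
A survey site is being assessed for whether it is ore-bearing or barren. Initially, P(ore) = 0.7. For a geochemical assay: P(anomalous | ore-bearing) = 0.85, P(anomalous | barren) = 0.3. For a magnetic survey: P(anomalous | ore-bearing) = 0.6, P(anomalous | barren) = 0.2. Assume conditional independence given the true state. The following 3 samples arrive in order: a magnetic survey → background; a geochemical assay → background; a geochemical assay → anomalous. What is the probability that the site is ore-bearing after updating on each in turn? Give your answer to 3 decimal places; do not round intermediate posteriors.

Each posterior becomes the prior for the next update.
After a magnetic survey='background': P(ore) = 0.4·0.7000 / (0.4·0.7000 + 0.8·0.3000) ≈ 0.5385
After a geochemical assay='background': P(ore) = 0.15·0.5385 / (0.15·0.5385 + 0.7·0.4615) ≈ 0.2000
After a geochemical assay='anomalous': P(ore) = 0.85·0.2000 / (0.85·0.2000 + 0.3·0.8000) ≈ 0.4146

0.415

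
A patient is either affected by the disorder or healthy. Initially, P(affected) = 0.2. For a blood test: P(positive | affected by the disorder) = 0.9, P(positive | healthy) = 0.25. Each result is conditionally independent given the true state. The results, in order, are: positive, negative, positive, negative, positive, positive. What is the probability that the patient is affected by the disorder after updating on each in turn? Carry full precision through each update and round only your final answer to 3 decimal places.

0.427

After 'positive': P(affected) = 0.9·0.2000 / (0.9·0.2000 + 0.25·0.8000) ≈ 0.4737
After 'negative': P(affected) = 0.1·0.4737 / (0.1·0.4737 + 0.75·0.5263) ≈ 0.1071
After 'positive': P(affected) = 0.9·0.1071 / (0.9·0.1071 + 0.25·0.8929) ≈ 0.3017
After 'negative': P(affected) = 0.1·0.3017 / (0.1·0.3017 + 0.75·0.6983) ≈ 0.0545
After 'positive': P(affected) = 0.9·0.0545 / (0.9·0.0545 + 0.25·0.9455) ≈ 0.1717
After 'positive': P(affected) = 0.9·0.1717 / (0.9·0.1717 + 0.25·0.8283) ≈ 0.4274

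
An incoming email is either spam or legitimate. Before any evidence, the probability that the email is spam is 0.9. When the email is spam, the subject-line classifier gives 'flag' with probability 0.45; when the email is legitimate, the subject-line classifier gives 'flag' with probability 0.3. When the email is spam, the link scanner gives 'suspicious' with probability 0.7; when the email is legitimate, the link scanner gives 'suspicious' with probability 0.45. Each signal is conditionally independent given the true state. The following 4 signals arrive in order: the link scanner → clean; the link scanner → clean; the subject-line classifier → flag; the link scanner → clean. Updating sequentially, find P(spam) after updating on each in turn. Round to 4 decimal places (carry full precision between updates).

Each posterior becomes the prior for the next update.
After the link scanner='clean': P(spam) = 0.3·0.9000 / (0.3·0.9000 + 0.55·0.1000) ≈ 0.8308
After the link scanner='clean': P(spam) = 0.3·0.8308 / (0.3·0.8308 + 0.55·0.1692) ≈ 0.7281
After the subject-line classifier='flag': P(spam) = 0.45·0.7281 / (0.45·0.7281 + 0.3·0.2719) ≈ 0.8007
After the link scanner='clean': P(spam) = 0.3·0.8007 / (0.3·0.8007 + 0.55·0.1993) ≈ 0.6866

0.6866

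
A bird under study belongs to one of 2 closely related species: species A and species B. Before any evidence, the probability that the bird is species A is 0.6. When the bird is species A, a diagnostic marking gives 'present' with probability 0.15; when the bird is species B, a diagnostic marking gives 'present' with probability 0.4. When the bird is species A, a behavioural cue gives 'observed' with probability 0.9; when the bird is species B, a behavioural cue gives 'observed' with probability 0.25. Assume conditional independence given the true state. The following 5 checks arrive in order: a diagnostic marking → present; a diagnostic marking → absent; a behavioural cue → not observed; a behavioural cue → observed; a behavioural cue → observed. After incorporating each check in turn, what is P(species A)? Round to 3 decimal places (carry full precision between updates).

0.579

Each posterior becomes the prior for the next update.
After a diagnostic marking='present': P(species A) = 0.15·0.6000 / (0.15·0.6000 + 0.4·0.4000) ≈ 0.3600
After a diagnostic marking='absent': P(species A) = 0.85·0.3600 / (0.85·0.3600 + 0.6·0.6400) ≈ 0.4435
After a behavioural cue='not observed': P(species A) = 0.1·0.4435 / (0.1·0.4435 + 0.75·0.5565) ≈ 0.0960
After a behavioural cue='observed': P(species A) = 0.9·0.0960 / (0.9·0.0960 + 0.25·0.9040) ≈ 0.2767
After a behavioural cue='observed': P(species A) = 0.9·0.2767 / (0.9·0.2767 + 0.25·0.7233) ≈ 0.5793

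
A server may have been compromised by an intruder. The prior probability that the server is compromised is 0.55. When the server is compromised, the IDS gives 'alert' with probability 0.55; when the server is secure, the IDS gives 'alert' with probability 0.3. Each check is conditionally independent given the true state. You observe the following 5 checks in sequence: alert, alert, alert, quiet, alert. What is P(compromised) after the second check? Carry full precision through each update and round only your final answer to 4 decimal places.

0.8042

Apply Bayes' rule sequentially, carrying P(compromised) forward.
After 'alert': P(compromised) = 0.55·0.5500 / (0.55·0.5500 + 0.3·0.4500) ≈ 0.6914
After 'alert': P(compromised) = 0.55·0.6914 / (0.55·0.6914 + 0.3·0.3086) ≈ 0.8042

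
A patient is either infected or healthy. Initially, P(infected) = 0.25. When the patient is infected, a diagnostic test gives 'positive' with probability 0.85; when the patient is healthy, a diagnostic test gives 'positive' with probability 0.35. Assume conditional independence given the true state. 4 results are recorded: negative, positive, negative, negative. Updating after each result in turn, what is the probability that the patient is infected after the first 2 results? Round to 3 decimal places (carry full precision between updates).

0.157

Each posterior becomes the prior for the next update.
After 'negative': P(infected) = 0.15·0.2500 / (0.15·0.2500 + 0.65·0.7500) ≈ 0.0714
After 'positive': P(infected) = 0.85·0.0714 / (0.85·0.0714 + 0.35·0.9286) ≈ 0.1574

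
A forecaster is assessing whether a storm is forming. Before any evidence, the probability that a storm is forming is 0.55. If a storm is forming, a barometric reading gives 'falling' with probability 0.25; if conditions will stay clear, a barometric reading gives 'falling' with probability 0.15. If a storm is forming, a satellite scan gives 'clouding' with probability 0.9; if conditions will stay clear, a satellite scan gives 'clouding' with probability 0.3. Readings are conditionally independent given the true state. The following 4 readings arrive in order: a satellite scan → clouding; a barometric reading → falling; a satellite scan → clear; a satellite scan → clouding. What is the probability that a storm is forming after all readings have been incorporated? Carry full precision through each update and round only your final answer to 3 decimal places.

0.724

Each posterior becomes the prior for the next update.
After a satellite scan='clouding': P(storm) = 0.9·0.5500 / (0.9·0.5500 + 0.3·0.4500) ≈ 0.7857
After a barometric reading='falling': P(storm) = 0.25·0.7857 / (0.25·0.7857 + 0.15·0.2143) ≈ 0.8594
After a satellite scan='clear': P(storm) = 0.1·0.8594 / (0.1·0.8594 + 0.7·0.1406) ≈ 0.4661
After a satellite scan='clouding': P(storm) = 0.9·0.4661 / (0.9·0.4661 + 0.3·0.5339) ≈ 0.7237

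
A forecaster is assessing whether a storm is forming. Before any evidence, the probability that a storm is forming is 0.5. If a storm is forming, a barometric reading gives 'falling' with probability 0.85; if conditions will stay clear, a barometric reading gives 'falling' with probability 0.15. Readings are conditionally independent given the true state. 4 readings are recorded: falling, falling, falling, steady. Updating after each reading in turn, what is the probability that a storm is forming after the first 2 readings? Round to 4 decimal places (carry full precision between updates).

0.9698

Each posterior becomes the prior for the next update.
After 'falling': P(storm) = 0.85·0.5000 / (0.85·0.5000 + 0.15·0.5000) ≈ 0.8500
After 'falling': P(storm) = 0.85·0.8500 / (0.85·0.8500 + 0.15·0.1500) ≈ 0.9698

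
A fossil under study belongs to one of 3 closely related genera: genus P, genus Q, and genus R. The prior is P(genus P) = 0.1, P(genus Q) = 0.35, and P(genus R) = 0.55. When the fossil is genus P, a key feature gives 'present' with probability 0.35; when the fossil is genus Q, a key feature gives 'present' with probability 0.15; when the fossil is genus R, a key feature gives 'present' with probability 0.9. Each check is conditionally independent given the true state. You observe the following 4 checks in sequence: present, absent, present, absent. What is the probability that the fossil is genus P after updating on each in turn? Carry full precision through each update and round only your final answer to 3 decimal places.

After 'present': normaliser = 0.35·0.1000 + 0.15·0.3500 + 0.9·0.5500; P(genus P) ≈ 0.0601, P(genus Q) ≈ 0.0901, P(genus R) ≈ 0.8498
After 'absent': normaliser = 0.65·0.0601 + 0.85·0.0901 + 0.1·0.8498; P(genus P) ≈ 0.1947, P(genus Q) ≈ 0.3818, P(genus R) ≈ 0.4235
After 'present': normaliser = 0.35·0.1947 + 0.15·0.3818 + 0.9·0.4235; P(genus P) ≈ 0.1345, P(genus Q) ≈ 0.1131, P(genus R) ≈ 0.7525
After 'absent': normaliser = 0.65·0.1345 + 0.85·0.1131 + 0.1·0.7525; P(genus P) ≈ 0.3378, P(genus Q) ≈ 0.3714, P(genus R) ≈ 0.2908

0.338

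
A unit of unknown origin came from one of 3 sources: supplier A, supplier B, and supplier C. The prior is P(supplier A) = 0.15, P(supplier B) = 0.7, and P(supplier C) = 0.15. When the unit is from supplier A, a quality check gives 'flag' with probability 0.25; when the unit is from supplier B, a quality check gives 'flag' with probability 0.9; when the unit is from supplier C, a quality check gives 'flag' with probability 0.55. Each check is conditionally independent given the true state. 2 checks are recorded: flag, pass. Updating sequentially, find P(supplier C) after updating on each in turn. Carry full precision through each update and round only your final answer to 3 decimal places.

After 'flag': normaliser = 0.25·0.1500 + 0.9·0.7000 + 0.55·0.1500; P(supplier A) ≈ 0.0500, P(supplier B) ≈ 0.8400, P(supplier C) ≈ 0.1100
After 'pass': normaliser = 0.75·0.0500 + 0.1·0.8400 + 0.45·0.1100; P(supplier A) ≈ 0.2193, P(supplier B) ≈ 0.4912, P(supplier C) ≈ 0.2895

0.289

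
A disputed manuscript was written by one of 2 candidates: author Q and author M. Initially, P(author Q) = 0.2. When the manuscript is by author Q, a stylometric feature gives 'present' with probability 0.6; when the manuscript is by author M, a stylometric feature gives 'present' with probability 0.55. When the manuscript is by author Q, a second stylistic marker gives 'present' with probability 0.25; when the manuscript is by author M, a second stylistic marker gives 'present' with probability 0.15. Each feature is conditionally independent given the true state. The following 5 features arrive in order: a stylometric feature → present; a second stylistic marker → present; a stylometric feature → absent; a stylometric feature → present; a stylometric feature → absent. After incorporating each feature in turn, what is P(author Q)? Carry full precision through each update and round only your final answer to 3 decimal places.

After a stylometric feature='present': P(author Q) = 0.6·0.2000 / (0.6·0.2000 + 0.55·0.8000) ≈ 0.2143
After a second stylistic marker='present': P(author Q) = 0.25·0.2143 / (0.25·0.2143 + 0.15·0.7857) ≈ 0.3125
After a stylometric feature='absent': P(author Q) = 0.4·0.3125 / (0.4·0.3125 + 0.45·0.6875) ≈ 0.2878
After a stylometric feature='present': P(author Q) = 0.6·0.2878 / (0.6·0.2878 + 0.55·0.7122) ≈ 0.3059
After a stylometric feature='absent': P(author Q) = 0.4·0.3059 / (0.4·0.3059 + 0.45·0.6941) ≈ 0.2815

0.282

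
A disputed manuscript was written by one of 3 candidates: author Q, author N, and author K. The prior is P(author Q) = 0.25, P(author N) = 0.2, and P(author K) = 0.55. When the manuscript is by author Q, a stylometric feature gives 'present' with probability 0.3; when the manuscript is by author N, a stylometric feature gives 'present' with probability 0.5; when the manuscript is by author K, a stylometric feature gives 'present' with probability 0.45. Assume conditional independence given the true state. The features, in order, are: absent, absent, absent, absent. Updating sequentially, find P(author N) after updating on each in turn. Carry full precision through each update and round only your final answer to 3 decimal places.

After 'absent': normaliser = 0.7·0.2500 + 0.5·0.2000 + 0.55·0.5500; P(author Q) ≈ 0.3030, P(author N) ≈ 0.1732, P(author K) ≈ 0.5238
After 'absent': normaliser = 0.7·0.3030 + 0.5·0.1732 + 0.55·0.5238; P(author Q) ≈ 0.3615, P(author N) ≈ 0.1475, P(author K) ≈ 0.4910
After 'absent': normaliser = 0.7·0.3615 + 0.5·0.1475 + 0.55·0.4910; P(author Q) ≈ 0.4240, P(author N) ≈ 0.1236, P(author K) ≈ 0.4524
After 'absent': normaliser = 0.7·0.4240 + 0.5·0.1236 + 0.55·0.4524; P(author Q) ≈ 0.4886, P(author N) ≈ 0.1017, P(author K) ≈ 0.4097

0.102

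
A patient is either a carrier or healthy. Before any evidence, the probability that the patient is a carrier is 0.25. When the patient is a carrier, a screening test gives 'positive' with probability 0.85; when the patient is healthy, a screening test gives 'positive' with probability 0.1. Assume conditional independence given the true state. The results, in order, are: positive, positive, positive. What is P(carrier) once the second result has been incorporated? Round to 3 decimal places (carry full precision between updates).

After 'positive': P(carrier) = 0.85·0.2500 / (0.85·0.2500 + 0.1·0.7500) ≈ 0.7391
After 'positive': P(carrier) = 0.85·0.7391 / (0.85·0.7391 + 0.1·0.2609) ≈ 0.9601

0.960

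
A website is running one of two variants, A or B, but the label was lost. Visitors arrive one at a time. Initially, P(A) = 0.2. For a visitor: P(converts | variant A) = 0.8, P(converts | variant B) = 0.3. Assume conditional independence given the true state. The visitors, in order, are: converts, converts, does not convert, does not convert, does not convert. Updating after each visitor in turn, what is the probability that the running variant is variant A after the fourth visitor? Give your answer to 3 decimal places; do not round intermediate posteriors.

0.127

After 'converts': P(A) = 0.8·0.2000 / (0.8·0.2000 + 0.3·0.8000) ≈ 0.4000
After 'converts': P(A) = 0.8·0.4000 / (0.8·0.4000 + 0.3·0.6000) ≈ 0.6400
After 'does not convert': P(A) = 0.2·0.6400 / (0.2·0.6400 + 0.7·0.3600) ≈ 0.3368
After 'does not convert': P(A) = 0.2·0.3368 / (0.2·0.3368 + 0.7·0.6632) ≈ 0.1267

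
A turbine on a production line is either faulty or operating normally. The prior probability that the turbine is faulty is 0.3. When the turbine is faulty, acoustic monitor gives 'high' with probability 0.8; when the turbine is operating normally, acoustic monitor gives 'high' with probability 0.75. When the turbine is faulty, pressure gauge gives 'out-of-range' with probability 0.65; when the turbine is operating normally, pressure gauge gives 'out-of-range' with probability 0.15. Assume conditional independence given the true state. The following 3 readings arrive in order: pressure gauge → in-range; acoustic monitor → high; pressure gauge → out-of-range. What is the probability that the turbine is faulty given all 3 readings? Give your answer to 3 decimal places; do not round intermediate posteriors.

After pressure gauge='in-range': P(faulty) = 0.35·0.3000 / (0.35·0.3000 + 0.85·0.7000) ≈ 0.1500
After acoustic monitor='high': P(faulty) = 0.8·0.1500 / (0.8·0.1500 + 0.75·0.8500) ≈ 0.1584
After pressure gauge='out-of-range': P(faulty) = 0.65·0.1584 / (0.65·0.1584 + 0.15·0.8416) ≈ 0.4492

0.449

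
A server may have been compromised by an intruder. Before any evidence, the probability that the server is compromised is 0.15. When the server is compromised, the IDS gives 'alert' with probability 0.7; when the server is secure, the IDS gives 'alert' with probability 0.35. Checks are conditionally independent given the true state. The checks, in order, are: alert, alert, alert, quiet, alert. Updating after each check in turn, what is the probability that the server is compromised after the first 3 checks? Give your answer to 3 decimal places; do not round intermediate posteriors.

After 'alert': P(compromised) = 0.7·0.1500 / (0.7·0.1500 + 0.35·0.8500) ≈ 0.2609
After 'alert': P(compromised) = 0.7·0.2609 / (0.7·0.2609 + 0.35·0.7391) ≈ 0.4138
After 'alert': P(compromised) = 0.7·0.4138 / (0.7·0.4138 + 0.35·0.5862) ≈ 0.5854

0.585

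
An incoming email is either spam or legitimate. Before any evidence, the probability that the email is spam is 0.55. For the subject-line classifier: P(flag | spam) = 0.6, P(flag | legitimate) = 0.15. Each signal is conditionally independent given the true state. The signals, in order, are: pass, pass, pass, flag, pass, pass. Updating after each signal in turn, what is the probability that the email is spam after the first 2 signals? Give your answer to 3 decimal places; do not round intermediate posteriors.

0.213

After 'pass': P(spam) = 0.4·0.5500 / (0.4·0.5500 + 0.85·0.4500) ≈ 0.3651
After 'pass': P(spam) = 0.4·0.3651 / (0.4·0.3651 + 0.85·0.6349) ≈ 0.2130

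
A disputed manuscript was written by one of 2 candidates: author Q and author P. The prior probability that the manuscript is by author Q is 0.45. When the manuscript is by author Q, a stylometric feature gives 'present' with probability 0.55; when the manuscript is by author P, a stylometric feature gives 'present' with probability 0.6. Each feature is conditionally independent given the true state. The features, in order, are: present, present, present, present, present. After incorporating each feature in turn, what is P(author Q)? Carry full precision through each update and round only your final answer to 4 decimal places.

After 'present': P(author Q) = 0.55·0.4500 / (0.55·0.4500 + 0.6·0.5500) ≈ 0.4286
After 'present': P(author Q) = 0.55·0.4286 / (0.55·0.4286 + 0.6·0.5714) ≈ 0.4074
After 'present': P(author Q) = 0.55·0.4074 / (0.55·0.4074 + 0.6·0.5926) ≈ 0.3866
After 'present': P(author Q) = 0.55·0.3866 / (0.55·0.3866 + 0.6·0.6134) ≈ 0.3662
After 'present': P(author Q) = 0.55·0.3662 / (0.55·0.3662 + 0.6·0.6338) ≈ 0.3462

0.3462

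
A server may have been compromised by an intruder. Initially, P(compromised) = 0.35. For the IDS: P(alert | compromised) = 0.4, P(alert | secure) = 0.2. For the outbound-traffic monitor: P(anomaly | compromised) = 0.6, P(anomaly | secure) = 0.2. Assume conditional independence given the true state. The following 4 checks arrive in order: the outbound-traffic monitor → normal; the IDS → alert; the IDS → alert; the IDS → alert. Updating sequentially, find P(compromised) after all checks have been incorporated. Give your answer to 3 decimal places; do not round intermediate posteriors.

Each posterior becomes the prior for the next update.
After the outbound-traffic monitor='normal': P(compromised) = 0.4·0.3500 / (0.4·0.3500 + 0.8·0.6500) ≈ 0.2121
After the IDS='alert': P(compromised) = 0.4·0.2121 / (0.4·0.2121 + 0.2·0.7879) ≈ 0.3500
After the IDS='alert': P(compromised) = 0.4·0.3500 / (0.4·0.3500 + 0.2·0.6500) ≈ 0.5185
After the IDS='alert': P(compromised) = 0.4·0.5185 / (0.4·0.5185 + 0.2·0.4815) ≈ 0.6829

0.683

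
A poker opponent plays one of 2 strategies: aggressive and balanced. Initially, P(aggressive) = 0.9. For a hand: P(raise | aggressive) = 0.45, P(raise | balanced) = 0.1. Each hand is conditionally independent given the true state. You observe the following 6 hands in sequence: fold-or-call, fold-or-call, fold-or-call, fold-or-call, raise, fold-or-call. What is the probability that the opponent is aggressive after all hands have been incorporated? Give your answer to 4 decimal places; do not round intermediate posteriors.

Each posterior becomes the prior for the next update.
After 'fold-or-call': P(aggressive) = 0.55·0.9000 / (0.55·0.9000 + 0.9·0.1000) ≈ 0.8462
After 'fold-or-call': P(aggressive) = 0.55·0.8462 / (0.55·0.8462 + 0.9·0.1538) ≈ 0.7707
After 'fold-or-call': P(aggressive) = 0.55·0.7707 / (0.55·0.7707 + 0.9·0.2293) ≈ 0.6726
After 'fold-or-call': P(aggressive) = 0.55·0.6726 / (0.55·0.6726 + 0.9·0.3274) ≈ 0.5566
After 'raise': P(aggressive) = 0.45·0.5566 / (0.45·0.5566 + 0.1·0.4434) ≈ 0.8496
After 'fold-or-call': P(aggressive) = 0.55·0.8496 / (0.55·0.8496 + 0.9·0.1504) ≈ 0.7754

0.7754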